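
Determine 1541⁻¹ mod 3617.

3617 = 2·1541 + 535
1541 = 2·535 + 471
535 = 1·471 + 64
471 = 7·64 + 23
64 = 2·23 + 18
23 = 1·18 + 5
18 = 3·5 + 3
5 = 1·3 + 2
3 = 1·2 + 1
2 = 2·1 + 0
gcd(1541, 3617) = 1, so the inverse exists.
Back-substitute for 1:
1 = 1·3 − 1·2
  = −1·5 + 2·3
  = 2·18 − 7·5
  = −7·23 + 9·18
  = 9·64 − 25·23
  = −25·471 + 184·64
  = 184·535 − 209·471
  = −209·1541 + 602·535
  = 602·3617 − 1413·1541
So 1541⁻¹ ≡ −1413 ≡ 2204 (mod 3617).

2204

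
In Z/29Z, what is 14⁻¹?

27

Run the extended Euclidean algorithm:
29 = 2*14 + 1
14 = 14*1 + 0
gcd(14, 29) = 1, so the inverse exists.
Back-substitute for 1:
1 = 1*29 − 2*14
So 14⁻¹ ≡ −2 ≡ 27 (mod 29).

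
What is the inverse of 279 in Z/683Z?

377

Run the extended Euclidean algorithm:
683 = 2×279 + 125
279 = 2×125 + 29
125 = 4×29 + 9
29 = 3×9 + 2
9 = 4×2 + 1
2 = 2×1 + 0
gcd(279, 683) = 1, so the inverse exists.
Bézout: 1 = 125×683 − 306×279.
So 279⁻¹ ≡ −306 ≡ 377 (mod 683).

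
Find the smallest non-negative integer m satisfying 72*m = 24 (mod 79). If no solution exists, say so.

53

gcd(72, 79) = 1, so a unique solution mod 79 exists.
72⁻¹ ≡ 45 (mod 79).
m ≡ 45*24 ≡ 53 (mod 79).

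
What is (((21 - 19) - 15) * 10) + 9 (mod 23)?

17

21 - 19 = 2
2 - 15 = -13 ≡ 10 (mod 23)
10 * 10 = 100 ≡ 8 (mod 23)
8 + 9 = 17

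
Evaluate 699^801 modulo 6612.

2583

Compute successive squares:
699^1 ≡ 699 (mod 6612)
699^2 ≡ 699^2 = 488601 ≡ 5925 (mod 6612)
699^4 ≡ 5925^2 = 35105625 ≡ 2517 (mod 6612)
699^8 ≡ 2517^2 = 6335289 ≡ 993 (mod 6612)
699^16 ≡ 993^2 = 986049 ≡ 861 (mod 6612)
699^32 ≡ 861^2 = 741321 ≡ 777 (mod 6612)
699^64 ≡ 777^2 = 603729 ≡ 2037 (mod 6612)
699^128 ≡ 2037^2 = 4149369 ≡ 3645 (mod 6612)
699^256 ≡ 3645^2 = 13286025 ≡ 2517 (mod 6612)
699^512 ≡ 2517^2 = 6335289 ≡ 993 (mod 6612)
699^801 = 699^512 * 699^256 * 699^32 * 699^1 ≡ 993 * 2517 * 777 * 699 (mod 6612).
Accumulate the product:
993 * 2517 = 2499381 ≡ 45
45 * 777 = 34965 ≡ 1905
1905 * 699 = 1331595 ≡ 2583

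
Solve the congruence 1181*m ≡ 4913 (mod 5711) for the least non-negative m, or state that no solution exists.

3041

gcd(1181, 5711) = 1, so a unique solution mod 5711 exists.
1181⁻¹ ≡ 1678 (mod 5711).
m ≡ 1678*4913 ≡ 3041 (mod 5711).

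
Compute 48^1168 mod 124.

Compute successive squares:
1168 in binary is 10010010000, i.e. 1168 = 1024 + 128 + 16.
48^1 ≡ 48 (mod 124)
48^2 ≡ 48^2 = 2304 ≡ 72 (mod 124)
48^4 ≡ 72^2 = 5184 ≡ 100 (mod 124)
48^8 ≡ 100^2 = 10000 ≡ 80 (mod 124)
48^16 ≡ 80^2 = 6400 ≡ 76 (mod 124)
48^32 ≡ 76^2 = 5776 ≡ 72 (mod 124)
48^64 ≡ 72^2 = 5184 ≡ 100 (mod 124)
48^128 ≡ 100^2 = 10000 ≡ 80 (mod 124)
48^256 ≡ 80^2 = 6400 ≡ 76 (mod 124)
48^512 ≡ 76^2 = 5776 ≡ 72 (mod 124)
48^1024 ≡ 72^2 = 5184 ≡ 100 (mod 124)
48^1168 = 48^1024 * 48^128 * 48^16 ≡ 100 * 80 * 76 (mod 124).
Accumulate the product:
100 * 80 = 8000 ≡ 64
64 * 76 = 4864 ≡ 28

28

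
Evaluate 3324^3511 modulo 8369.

By square-and-multiply:
3324^1 ≡ 3324 (mod 8369)
3324^2 ≡ 3324^2 = 11048976 ≡ 1896 (mod 8369)
3324^4 ≡ 1896^2 = 3594816 ≡ 4515 (mod 8369)
3324^8 ≡ 4515^2 = 20385225 ≡ 6710 (mod 8369)
3324^16 ≡ 6710^2 = 45024100 ≡ 7249 (mod 8369)
3324^32 ≡ 7249^2 = 52548001 ≡ 7419 (mod 8369)
3324^64 ≡ 7419^2 = 55041561 ≡ 7017 (mod 8369)
3324^128 ≡ 7017^2 = 49238289 ≡ 3462 (mod 8369)
3324^256 ≡ 3462^2 = 11985444 ≡ 1036 (mod 8369)
3324^512 ≡ 1036^2 = 1073296 ≡ 2064 (mod 8369)
3324^1024 ≡ 2064^2 = 4260096 ≡ 275 (mod 8369)
3324^2048 ≡ 275^2 = 75625 ≡ 304 (mod 8369)
3324^3511 = 3324^2048 · 3324^1024 · 3324^256 · 3324^128 · 3324^32 · 3324^16 · 3324^4 · 3324^2 · 3324^1 ≡ 304 · 275 · 1036 · 3462 · 7419 · 7249 · 4515 · 1896 · 3324 (mod 8369).
Accumulate the product:
304 · 275 = 83600 ≡ 8279
8279 · 1036 = 8577044 ≡ 7188
7188 · 3462 = 24884856 ≡ 3819
3819 · 7419 = 28333161 ≡ 4096
4096 · 7249 = 29691904 ≡ 7061
7061 · 4515 = 31880415 ≡ 2894
2894 · 1896 = 5487024 ≡ 5329
5329 · 3324 = 17713596 ≡ 4792

4792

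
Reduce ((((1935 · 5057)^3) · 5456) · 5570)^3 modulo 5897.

4824

1935 · 5057 = 9785295 ≡ 2172 (mod 5897)
(2172)^3 ≡ 630 (mod 5897)
630 · 5456 = 3437280 ≡ 5226 (mod 5897)
5226 · 5570 = 29108820 ≡ 1228 (mod 5897)
(1228)^3 ≡ 4824 (mod 5897)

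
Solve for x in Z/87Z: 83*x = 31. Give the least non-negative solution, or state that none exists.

gcd(83, 87) = 1, so a unique solution mod 87 exists.
83⁻¹ ≡ 65 (mod 87).
x ≡ 65*31 ≡ 14 (mod 87).

14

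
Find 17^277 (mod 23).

10

By square-and-multiply:
277 in binary is 100010101, i.e. 277 = 256 + 16 + 4 + 1.
17^1 ≡ 17 (mod 23)
17^2 ≡ 17^2 = 289 ≡ 13 (mod 23)
17^4 ≡ 13^2 = 169 ≡ 8 (mod 23)
17^8 ≡ 8^2 = 64 ≡ 18 (mod 23)
17^16 ≡ 18^2 = 324 ≡ 2 (mod 23)
17^32 ≡ 2^2 = 4 (mod 23)
17^64 ≡ 4^2 = 16 (mod 23)
17^128 ≡ 16^2 = 256 ≡ 3 (mod 23)
17^256 ≡ 3^2 = 9 (mod 23)
17^277 = 17^256 · 17^16 · 17^4 · 17^1 ≡ 9 · 2 · 8 · 17 (mod 23).
Accumulate the product:
9 · 2 = 18
18 · 8 = 144 ≡ 6
6 · 17 = 102 ≡ 10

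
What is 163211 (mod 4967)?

4267

163211 = 32·4967 + 4267, so 163211 ≡ 4267 (mod 4967).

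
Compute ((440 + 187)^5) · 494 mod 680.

138

440 + 187 = 627
(627)^5 ≡ 427 (mod 680)
427 · 494 = 210938 ≡ 138 (mod 680)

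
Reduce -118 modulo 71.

24

-118 = -2·71 + 24, so -118 ≡ 24 (mod 71).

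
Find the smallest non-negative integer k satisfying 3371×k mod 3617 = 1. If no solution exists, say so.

gcd(3371, 3617) = 1, so a unique solution mod 3617 exists.
3371⁻¹ ≡ 2279 (mod 3617).
k ≡ 2279×1 ≡ 2279 (mod 3617).

2279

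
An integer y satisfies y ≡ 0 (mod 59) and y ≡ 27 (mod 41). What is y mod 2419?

1298

59⁻¹ mod 41: 59*16 ≡ 1 (mod 41), so 59⁻¹ ≡ 16.
y = 0 + 59*((27 − 0)*16 mod 41) = 0 + 59*22 = 1298.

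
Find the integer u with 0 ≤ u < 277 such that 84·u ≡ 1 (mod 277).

155

By the extended Euclidean algorithm:
277 = 3·84 + 25
84 = 3·25 + 9
25 = 2·9 + 7
9 = 1·7 + 2
7 = 3·2 + 1
2 = 2·1 + 0
gcd(84, 277) = 1, so the inverse exists.
Bézout: 1 = 37·277 − 122·84.
So 84⁻¹ ≡ −122 ≡ 155 (mod 277).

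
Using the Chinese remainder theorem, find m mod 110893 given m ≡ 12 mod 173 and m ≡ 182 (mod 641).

39283

173⁻¹ mod 641: 173·352 ≡ 1 (mod 641), so 173⁻¹ ≡ 352.
m = 12 + 173·((182 − 12)·352 mod 641) = 12 + 173·227 = 39283.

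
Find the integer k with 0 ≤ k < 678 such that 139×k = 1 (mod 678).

439

By the extended Euclidean algorithm:
678 = 4×139 + 122
139 = 1×122 + 17
122 = 7×17 + 3
17 = 5×3 + 2
3 = 1×2 + 1
2 = 2×1 + 0
gcd(139, 678) = 1, so the inverse exists.
Back-substitute for 1:
1 = 1×3 − 1×2
  = −1×17 + 6×3
  = 6×122 − 43×17
  = −43×139 + 49×122
  = 49×678 − 239×139
So 139⁻¹ ≡ −239 ≡ 439 (mod 678).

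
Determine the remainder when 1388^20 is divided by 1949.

136

Using repeated squaring:
20 in binary is 10100, i.e. 20 = 16 + 4.
1388^1 ≡ 1388 (mod 1949)
1388^2 ≡ 1388^2 = 1926544 ≡ 932 (mod 1949)
1388^4 ≡ 932^2 = 868624 ≡ 1319 (mod 1949)
1388^8 ≡ 1319^2 = 1739761 ≡ 1253 (mod 1949)
1388^16 ≡ 1253^2 = 1570009 ≡ 1064 (mod 1949)
1388^20 = 1388^16 * 1388^4 ≡ 1064 * 1319 (mod 1949).
1064 * 1319 = 1403416 ≡ 136 (mod 1949).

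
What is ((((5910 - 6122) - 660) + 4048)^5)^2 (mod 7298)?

1918

5910 - 6122 = -212 ≡ 7086 (mod 7298)
7086 - 660 = 6426
6426 + 4048 = 10474 ≡ 3176 (mod 7298)
(3176)^5 ≡ 7038 (mod 7298)
(7038)^2 ≡ 1918 (mod 7298)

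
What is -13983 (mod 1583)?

264

-13983 = -9·1583 + 264, so -13983 ≡ 264 (mod 1583).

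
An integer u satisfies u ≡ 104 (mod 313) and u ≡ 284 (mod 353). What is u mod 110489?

53940

313⁻¹ mod 353: 313·150 ≡ 1 (mod 353), so 313⁻¹ ≡ 150.
u = 104 + 313·((284 − 104)·150 mod 353) = 104 + 313·172 = 53940.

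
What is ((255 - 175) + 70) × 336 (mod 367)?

255 - 175 = 80
80 + 70 = 150
150 × 336 = 50400 ≡ 121 (mod 367)

121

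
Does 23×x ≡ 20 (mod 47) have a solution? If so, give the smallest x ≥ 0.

7

gcd(23, 47) = 1, so a unique solution mod 47 exists.
23⁻¹ ≡ 45 (mod 47).
x ≡ 45×20 ≡ 7 (mod 47).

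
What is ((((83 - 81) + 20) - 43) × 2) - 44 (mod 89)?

83 - 81 = 2
2 + 20 = 22
22 - 43 = -21 ≡ 68 (mod 89)
68 × 2 = 136 ≡ 47 (mod 89)
47 - 44 = 3

3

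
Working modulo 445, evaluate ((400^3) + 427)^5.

(400)^3 ≡ 100 (mod 445)
100 + 427 = 527 ≡ 82 (mod 445)
(82)^5 ≡ 192 (mod 445)

192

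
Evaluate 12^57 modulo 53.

12^1 ≡ 12 (mod 53)
12^2 ≡ 12^2 = 144 ≡ 38 (mod 53)
12^4 ≡ 38^2 = 1444 ≡ 13 (mod 53)
12^8 ≡ 13^2 = 169 ≡ 10 (mod 53)
12^16 ≡ 10^2 = 100 ≡ 47 (mod 53)
12^32 ≡ 47^2 = 2209 ≡ 36 (mod 53)
12^57 = 12^32 * 12^16 * 12^8 * 12^1 ≡ 36 * 47 * 10 * 12 (mod 53).
Accumulate the product:
36 * 47 = 1692 ≡ 49
49 * 10 = 490 ≡ 13
13 * 12 = 156 ≡ 50

50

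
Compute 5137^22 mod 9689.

22 in binary is 10110, i.e. 22 = 16 + 4 + 2.
5137^1 ≡ 5137 (mod 9689)
5137^2 ≡ 5137^2 = 26388769 ≡ 5622 (mod 9689)
5137^4 ≡ 5622^2 = 31606884 ≡ 1366 (mod 9689)
5137^8 ≡ 1366^2 = 1865956 ≡ 5668 (mod 9689)
5137^16 ≡ 5668^2 = 32126224 ≡ 7189 (mod 9689)
5137^22 = 5137^16 × 5137^4 × 5137^2 ≡ 7189 × 1366 × 5622 (mod 9689).
Accumulate the product:
7189 × 1366 = 9820174 ≡ 5217
5217 × 5622 = 29329974 ≡ 1371

1371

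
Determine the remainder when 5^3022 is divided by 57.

16

By square-and-multiply:
3022 in binary is 101111001110, i.e. 3022 = 2048 + 512 + 256 + 128 + 64 + 8 + 4 + 2.
5^1 ≡ 5 (mod 57)
5^2 ≡ 5^2 = 25 (mod 57)
5^4 ≡ 25^2 = 625 ≡ 55 (mod 57)
5^8 ≡ 55^2 = 3025 ≡ 4 (mod 57)
5^16 ≡ 4^2 = 16 (mod 57)
5^32 ≡ 16^2 = 256 ≡ 28 (mod 57)
5^64 ≡ 28^2 = 784 ≡ 43 (mod 57)
5^128 ≡ 43^2 = 1849 ≡ 25 (mod 57)
5^256 ≡ 25^2 = 625 ≡ 55 (mod 57)
5^512 ≡ 55^2 = 3025 ≡ 4 (mod 57)
5^1024 ≡ 4^2 = 16 (mod 57)
5^2048 ≡ 16^2 = 256 ≡ 28 (mod 57)
5^3022 = 5^2048 × 5^512 × 5^256 × 5^128 × 5^64 × 5^8 × 5^4 × 5^2 ≡ 28 × 4 × 55 × 25 × 43 × 4 × 55 × 25 (mod 57).
Accumulate the product:
28 × 4 = 112 ≡ 55
55 × 55 = 3025 ≡ 4
4 × 25 = 100 ≡ 43
43 × 43 = 1849 ≡ 25
25 × 4 = 100 ≡ 43
43 × 55 = 2365 ≡ 28
28 × 25 = 700 ≡ 16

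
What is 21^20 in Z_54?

27

Using repeated squaring:
20 in binary is 10100, i.e. 20 = 16 + 4.
21^1 ≡ 21 (mod 54)
21^2 ≡ 21^2 = 441 ≡ 9 (mod 54)
21^4 ≡ 9^2 = 81 ≡ 27 (mod 54)
21^8 ≡ 27^2 = 729 ≡ 27 (mod 54)
21^16 ≡ 27^2 = 729 ≡ 27 (mod 54)
21^20 = 21^16 × 21^4 ≡ 27 × 27 (mod 54).
27 × 27 = 729 ≡ 27 (mod 54).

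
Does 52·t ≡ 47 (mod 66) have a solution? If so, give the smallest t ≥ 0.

no solution

gcd(52, 66) = 2, and 2 does not divide 47.
So the congruence has no solution.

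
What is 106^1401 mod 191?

1401 in binary is 10101111001, i.e. 1401 = 1024 + 256 + 64 + 32 + 16 + 8 + 1.
106^1 ≡ 106 (mod 191)
106^2 ≡ 106^2 = 11236 ≡ 158 (mod 191)
106^4 ≡ 158^2 = 24964 ≡ 134 (mod 191)
106^8 ≡ 134^2 = 17956 ≡ 2 (mod 191)
106^16 ≡ 2^2 = 4 (mod 191)
106^32 ≡ 4^2 = 16 (mod 191)
106^64 ≡ 16^2 = 256 ≡ 65 (mod 191)
106^128 ≡ 65^2 = 4225 ≡ 23 (mod 191)
106^256 ≡ 23^2 = 529 ≡ 147 (mod 191)
106^512 ≡ 147^2 = 21609 ≡ 26 (mod 191)
106^1024 ≡ 26^2 = 676 ≡ 103 (mod 191)
106^1401 = 106^1024 · 106^256 · 106^64 · 106^32 · 106^16 · 106^8 · 106^1 ≡ 103 · 147 · 65 · 16 · 4 · 2 · 106 (mod 191).
Accumulate the product:
103 · 147 = 15141 ≡ 52
52 · 65 = 3380 ≡ 133
133 · 16 = 2128 ≡ 27
27 · 4 = 108
108 · 2 = 216 ≡ 25
25 · 106 = 2650 ≡ 167

167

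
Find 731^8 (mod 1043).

By square-and-multiply:
731^1 ≡ 731 (mod 1043)
731^2 ≡ 731^2 = 534361 ≡ 345 (mod 1043)
731^4 ≡ 345^2 = 119025 ≡ 123 (mod 1043)
731^8 ≡ 123^2 = 15129 ≡ 527 (mod 1043)
So 731^8 ≡ 527 (mod 1043).

527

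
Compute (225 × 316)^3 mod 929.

715

225 × 316 = 71100 ≡ 496 (mod 929)
(496)^3 ≡ 715 (mod 929)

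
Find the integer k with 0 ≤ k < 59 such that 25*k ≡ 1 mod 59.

Apply the Euclidean algorithm and back-substitute:
59 = 2·25 + 9
25 = 2·9 + 7
9 = 1·7 + 2
7 = 3·2 + 1
2 = 2·1 + 0
gcd(25, 59) = 1, so the inverse exists.
Back-substitute for 1:
1 = 1·7 − 3·2
  = −3·9 + 4·7
  = 4·25 − 11·9
  = −11·59 + 26·25
So 25⁻¹ ≡ 26 (mod 59).

26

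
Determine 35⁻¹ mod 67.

Apply the Euclidean algorithm and back-substitute:
67 = 1×35 + 32
35 = 1×32 + 3
32 = 10×3 + 2
3 = 1×2 + 1
2 = 2×1 + 0
gcd(35, 67) = 1, so the inverse exists.
Back-substitute for 1:
1 = 1×3 − 1×2
  = −1×32 + 11×3
  = 11×35 − 12×32
  = −12×67 + 23×35
So 35⁻¹ ≡ 23 (mod 67).

23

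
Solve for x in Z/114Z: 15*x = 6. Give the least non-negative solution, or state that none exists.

gcd(15, 114) = 3, and 3 | 6, so solutions exist.
Divide through by 3: 5*x mod 38 = 2.
5⁻¹ ≡ 23 (mod 38).
x ≡ 23*2 ≡ 8 (mod 38).
The smallest non-negative solution is x = 8.

8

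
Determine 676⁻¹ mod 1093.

1093 = 1*676 + 417
676 = 1*417 + 259
417 = 1*259 + 158
259 = 1*158 + 101
158 = 1*101 + 57
101 = 1*57 + 44
57 = 1*44 + 13
44 = 3*13 + 5
13 = 2*5 + 3
5 = 1*3 + 2
3 = 1*2 + 1
2 = 2*1 + 0
gcd(676, 1093) = 1, so the inverse exists.
Bézout: 1 = 261*1093 − 422*676.
So 676⁻¹ ≡ −422 ≡ 671 (mod 1093).

671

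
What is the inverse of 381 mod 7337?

6663

By the extended Euclidean algorithm:
7337 = 19*381 + 98
381 = 3*98 + 87
98 = 1*87 + 11
87 = 7*11 + 10
11 = 1*10 + 1
10 = 10*1 + 0
gcd(381, 7337) = 1, so the inverse exists.
Back-substitute for 1:
1 = 1*11 − 1*10
  = −1*87 + 8*11
  = 8*98 − 9*87
  = −9*381 + 35*98
  = 35*7337 − 674*381
So 381⁻¹ ≡ −674 ≡ 6663 (mod 7337).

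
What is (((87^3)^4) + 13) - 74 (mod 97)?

86

(87)^3 ≡ 67 (mod 97)
(67)^4 ≡ 50 (mod 97)
50 + 13 = 63
63 - 74 = -11 ≡ 86 (mod 97)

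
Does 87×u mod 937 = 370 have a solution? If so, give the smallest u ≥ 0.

gcd(87, 937) = 1, so a unique solution mod 937 exists.
87⁻¹ ≡ 797 (mod 937).
u ≡ 797×370 ≡ 672 (mod 937).

672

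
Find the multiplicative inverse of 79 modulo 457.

81

By the extended Euclidean algorithm:
457 = 5×79 + 62
79 = 1×62 + 17
62 = 3×17 + 11
17 = 1×11 + 6
11 = 1×6 + 5
6 = 1×5 + 1
5 = 5×1 + 0
gcd(79, 457) = 1, so the inverse exists.
Back-substitute for 1:
1 = 1×6 − 1×5
  = −1×11 + 2×6
  = 2×17 − 3×11
  = −3×62 + 11×17
  = 11×79 − 14×62
  = −14×457 + 81×79
So 79⁻¹ ≡ 81 (mod 457).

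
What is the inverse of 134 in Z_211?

137

211 = 1×134 + 77
134 = 1×77 + 57
77 = 1×57 + 20
57 = 2×20 + 17
20 = 1×17 + 3
17 = 5×3 + 2
3 = 1×2 + 1
2 = 2×1 + 0
gcd(134, 211) = 1, so the inverse exists.
Bézout: 1 = 47×211 − 74×134.
So 134⁻¹ ≡ −74 ≡ 137 (mod 211).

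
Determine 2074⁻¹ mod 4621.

127

Run the extended Euclidean algorithm:
4621 = 2*2074 + 473
2074 = 4*473 + 182
473 = 2*182 + 109
182 = 1*109 + 73
109 = 1*73 + 36
73 = 2*36 + 1
36 = 36*1 + 0
gcd(2074, 4621) = 1, so the inverse exists.
Back-substitute for 1:
1 = 1*73 − 2*36
  = −2*109 + 3*73
  = 3*182 − 5*109
  = −5*473 + 13*182
  = 13*2074 − 57*473
  = −57*4621 + 127*2074
So 2074⁻¹ ≡ 127 (mod 4621).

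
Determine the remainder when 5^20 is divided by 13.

Using repeated squaring:
20 in binary is 10100, i.e. 20 = 16 + 4.
5^1 ≡ 5 (mod 13)
5^2 ≡ 5^2 = 25 ≡ 12 (mod 13)
5^4 ≡ 12^2 = 144 ≡ 1 (mod 13)
5^8 ≡ 1^2 = 1 (mod 13)
5^16 ≡ 1^2 = 1 (mod 13)
5^20 = 5^16 × 5^4 ≡ 1 × 1 (mod 13).
1 × 1 = 1 ≡ 1 (mod 13).

1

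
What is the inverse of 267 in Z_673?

489

By the extended Euclidean algorithm:
673 = 2*267 + 139
267 = 1*139 + 128
139 = 1*128 + 11
128 = 11*11 + 7
11 = 1*7 + 4
7 = 1*4 + 3
4 = 1*3 + 1
3 = 3*1 + 0
gcd(267, 673) = 1, so the inverse exists.
Bézout: 1 = 73*673 − 184*267.
So 267⁻¹ ≡ −184 ≡ 489 (mod 673).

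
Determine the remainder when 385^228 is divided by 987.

Compute successive squares:
228 in binary is 11100100, i.e. 228 = 128 + 64 + 32 + 4.
385^1 ≡ 385 (mod 987)
385^2 ≡ 385^2 = 148225 ≡ 175 (mod 987)
385^4 ≡ 175^2 = 30625 ≡ 28 (mod 987)
385^8 ≡ 28^2 = 784 (mod 987)
385^16 ≡ 784^2 = 614656 ≡ 742 (mod 987)
385^32 ≡ 742^2 = 550564 ≡ 805 (mod 987)
385^64 ≡ 805^2 = 648025 ≡ 553 (mod 987)
385^128 ≡ 553^2 = 305809 ≡ 826 (mod 987)
385^228 = 385^128 · 385^64 · 385^32 · 385^4 ≡ 826 · 553 · 805 · 28 (mod 987).
Accumulate the product:
826 · 553 = 456778 ≡ 784
784 · 805 = 631120 ≡ 427
427 · 28 = 11956 ≡ 112

112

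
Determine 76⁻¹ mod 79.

26

Run the extended Euclidean algorithm:
79 = 1·76 + 3
76 = 25·3 + 1
3 = 3·1 + 0
gcd(76, 79) = 1, so the inverse exists.
Back-substitute for 1:
1 = 1·76 − 25·3
  = −25·79 + 26·76
So 76⁻¹ ≡ 26 (mod 79).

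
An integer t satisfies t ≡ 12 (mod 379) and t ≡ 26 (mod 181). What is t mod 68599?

32606

379⁻¹ mod 181: 379·32 ≡ 1 (mod 181), so 379⁻¹ ≡ 32.
t = 12 + 379·((26 − 12)·32 mod 181) = 12 + 379·86 = 32606.
Check: 32606 mod 379 = 12, 32606 mod 181 = 26. ✓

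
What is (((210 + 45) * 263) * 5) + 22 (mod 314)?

309

210 + 45 = 255
255 * 263 = 67065 ≡ 183 (mod 314)
183 * 5 = 915 ≡ 287 (mod 314)
287 + 22 = 309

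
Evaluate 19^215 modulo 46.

215 in binary is 11010111, i.e. 215 = 128 + 64 + 16 + 4 + 2 + 1.
19^1 ≡ 19 (mod 46)
19^2 ≡ 19^2 = 361 ≡ 39 (mod 46)
19^4 ≡ 39^2 = 1521 ≡ 3 (mod 46)
19^8 ≡ 3^2 = 9 (mod 46)
19^16 ≡ 9^2 = 81 ≡ 35 (mod 46)
19^32 ≡ 35^2 = 1225 ≡ 29 (mod 46)
19^64 ≡ 29^2 = 841 ≡ 13 (mod 46)
19^128 ≡ 13^2 = 169 ≡ 31 (mod 46)
19^215 = 19^128 · 19^64 · 19^16 · 19^4 · 19^2 · 19^1 ≡ 31 · 13 · 35 · 3 · 39 · 19 (mod 46).
Accumulate the product:
31 · 13 = 403 ≡ 35
35 · 35 = 1225 ≡ 29
29 · 3 = 87 ≡ 41
41 · 39 = 1599 ≡ 35
35 · 19 = 665 ≡ 21

21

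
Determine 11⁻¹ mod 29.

8

By the extended Euclidean algorithm:
29 = 2×11 + 7
11 = 1×7 + 4
7 = 1×4 + 3
4 = 1×3 + 1
3 = 3×1 + 0
gcd(11, 29) = 1, so the inverse exists.
Back-substitute for 1:
1 = 1×4 − 1×3
  = −1×7 + 2×4
  = 2×11 − 3×7
  = −3×29 + 8×11
So 11⁻¹ ≡ 8 (mod 29).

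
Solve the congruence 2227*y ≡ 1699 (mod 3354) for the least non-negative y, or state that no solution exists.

805

gcd(2227, 3354) = 1, so a unique solution mod 3354 exists.
2227⁻¹ ≡ 2857 (mod 3354).
y ≡ 2857*1699 ≡ 805 (mod 3354).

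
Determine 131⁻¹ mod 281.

Apply the Euclidean algorithm and back-substitute:
281 = 2·131 + 19
131 = 6·19 + 17
19 = 1·17 + 2
17 = 8·2 + 1
2 = 2·1 + 0
gcd(131, 281) = 1, so the inverse exists.
Back-substitute for 1:
1 = 1·17 − 8·2
  = −8·19 + 9·17
  = 9·131 − 62·19
  = −62·281 + 133·131
So 131⁻¹ ≡ 133 (mod 281).

133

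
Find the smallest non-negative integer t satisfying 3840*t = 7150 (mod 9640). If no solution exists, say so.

gcd(3840, 9640) = 40, and 40 does not divide 7150.
So the congruence has no solution.

no solution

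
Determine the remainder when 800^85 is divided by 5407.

By square-and-multiply:
85 in binary is 1010101, i.e. 85 = 64 + 16 + 4 + 1.
800^1 ≡ 800 (mod 5407)
800^2 ≡ 800^2 = 640000 ≡ 1974 (mod 5407)
800^4 ≡ 1974^2 = 3896676 ≡ 3636 (mod 5407)
800^8 ≡ 3636^2 = 13220496 ≡ 381 (mod 5407)
800^16 ≡ 381^2 = 145161 ≡ 4579 (mod 5407)
800^32 ≡ 4579^2 = 20967241 ≡ 4302 (mod 5407)
800^64 ≡ 4302^2 = 18507204 ≡ 4450 (mod 5407)
800^85 = 800^64 * 800^16 * 800^4 * 800^1 ≡ 4450 * 4579 * 3636 * 800 (mod 5407).
Accumulate the product:
4450 * 4579 = 20376550 ≡ 2974
2974 * 3636 = 10813464 ≡ 4871
4871 * 800 = 3896800 ≡ 3760

3760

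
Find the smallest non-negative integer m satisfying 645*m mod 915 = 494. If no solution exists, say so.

gcd(645, 915) = 15, and 15 does not divide 494.
So the congruence has no solution.

no solution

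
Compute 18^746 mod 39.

12

By square-and-multiply:
18^1 ≡ 18 (mod 39)
18^2 ≡ 18^2 = 324 ≡ 12 (mod 39)
18^4 ≡ 12^2 = 144 ≡ 27 (mod 39)
18^8 ≡ 27^2 = 729 ≡ 27 (mod 39)
18^16 ≡ 27^2 = 729 ≡ 27 (mod 39)
18^32 ≡ 27^2 = 729 ≡ 27 (mod 39)
18^64 ≡ 27^2 = 729 ≡ 27 (mod 39)
18^128 ≡ 27^2 = 729 ≡ 27 (mod 39)
18^256 ≡ 27^2 = 729 ≡ 27 (mod 39)
18^512 ≡ 27^2 = 729 ≡ 27 (mod 39)
18^746 = 18^512 * 18^128 * 18^64 * 18^32 * 18^8 * 18^2 ≡ 27 * 27 * 27 * 27 * 27 * 12 (mod 39).
Accumulate the product:
27 * 27 = 729 ≡ 27
27 * 27 = 729 ≡ 27
27 * 27 = 729 ≡ 27
27 * 27 = 729 ≡ 27
27 * 12 = 324 ≡ 12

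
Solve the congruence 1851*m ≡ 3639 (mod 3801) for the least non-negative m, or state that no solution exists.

464

gcd(1851, 3801) = 3, and 3 | 3639, so solutions exist.
Divide through by 3: 617*m mod 1267 = 1213.
617⁻¹ ≡ 883 (mod 1267).
m ≡ 883*1213 ≡ 464 (mod 1267).
The smallest non-negative solution is m = 464.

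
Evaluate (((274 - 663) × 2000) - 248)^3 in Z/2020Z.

788

274 - 663 = -389 ≡ 1631 (mod 2020)
1631 × 2000 = 3262000 ≡ 1720 (mod 2020)
1720 - 248 = 1472
(1472)^3 ≡ 788 (mod 2020)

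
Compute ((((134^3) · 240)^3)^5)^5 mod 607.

393

(134)^3 ≡ 563 (mod 607)
563 · 240 = 135120 ≡ 366 (mod 607)
(366)^3 ≡ 506 (mod 607)
(506)^5 ≡ 95 (mod 607)
(95)^5 ≡ 393 (mod 607)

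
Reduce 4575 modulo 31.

4575 = 147×31 + 18, so 4575 ≡ 18 (mod 31).

18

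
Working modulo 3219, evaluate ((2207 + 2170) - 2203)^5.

521

2207 + 2170 = 4377 ≡ 1158 (mod 3219)
1158 - 2203 = -1045 ≡ 2174 (mod 3219)
(2174)^5 ≡ 521 (mod 3219)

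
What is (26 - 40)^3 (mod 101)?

26 - 40 = -14 ≡ 87 (mod 101)
(87)^3 ≡ 84 (mod 101)

84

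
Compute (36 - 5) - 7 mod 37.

24

36 - 5 = 31
31 - 7 = 24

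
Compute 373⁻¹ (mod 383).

268

383 = 1×373 + 10
373 = 37×10 + 3
10 = 3×3 + 1
3 = 3×1 + 0
gcd(373, 383) = 1, so the inverse exists.
Back-substitute for 1:
1 = 1×10 − 3×3
  = −3×373 + 112×10
  = 112×383 − 115×373
So 373⁻¹ ≡ −115 ≡ 268 (mod 383).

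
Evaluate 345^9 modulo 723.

168

By square-and-multiply:
9 in binary is 1001, i.e. 9 = 8 + 1.
345^1 ≡ 345 (mod 723)
345^2 ≡ 345^2 = 119025 ≡ 453 (mod 723)
345^4 ≡ 453^2 = 205209 ≡ 600 (mod 723)
345^8 ≡ 600^2 = 360000 ≡ 669 (mod 723)
345^9 = 345^8 · 345^1 ≡ 669 · 345 (mod 723).
669 · 345 = 230805 ≡ 168 (mod 723).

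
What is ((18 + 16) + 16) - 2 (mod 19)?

10

18 + 16 = 34 ≡ 15 (mod 19)
15 + 16 = 31 ≡ 12 (mod 19)
12 - 2 = 10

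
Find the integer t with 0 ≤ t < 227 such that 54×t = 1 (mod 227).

206

By the extended Euclidean algorithm:
227 = 4·54 + 11
54 = 4·11 + 10
11 = 1·10 + 1
10 = 10·1 + 0
gcd(54, 227) = 1, so the inverse exists.
Back-substitute for 1:
1 = 1·11 − 1·10
  = −1·54 + 5·11
  = 5·227 − 21·54
So 54⁻¹ ≡ −21 ≡ 206 (mod 227).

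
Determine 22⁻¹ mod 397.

379

Run the extended Euclidean algorithm:
397 = 18*22 + 1
22 = 22*1 + 0
gcd(22, 397) = 1, so the inverse exists.
Back-substitute for 1:
1 = 1*397 − 18*22
So 22⁻¹ ≡ −18 ≡ 379 (mod 397).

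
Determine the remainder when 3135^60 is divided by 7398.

By square-and-multiply:
60 in binary is 111100, i.e. 60 = 32 + 16 + 8 + 4.
3135^1 ≡ 3135 (mod 7398)
3135^2 ≡ 3135^2 = 9828225 ≡ 3681 (mod 7398)
3135^4 ≡ 3681^2 = 13549761 ≡ 4023 (mod 7398)
3135^8 ≡ 4023^2 = 16184529 ≡ 5103 (mod 7398)
3135^16 ≡ 5103^2 = 26040609 ≡ 7047 (mod 7398)
3135^32 ≡ 7047^2 = 49660209 ≡ 4833 (mod 7398)
3135^60 = 3135^32 · 3135^16 · 3135^8 · 3135^4 ≡ 4833 · 7047 · 5103 · 4023 (mod 7398).
Accumulate the product:
4833 · 7047 = 34058151 ≡ 5157
5157 · 5103 = 26316171 ≡ 1485
1485 · 4023 = 5974155 ≡ 3969

3969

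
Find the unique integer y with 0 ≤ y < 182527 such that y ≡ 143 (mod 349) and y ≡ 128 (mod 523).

349⁻¹ mod 523: 349·3 ≡ 1 (mod 523), so 349⁻¹ ≡ 3.
y = 143 + 349·((128 − 143)·3 mod 523) = 143 + 349·478 = 166965.
Check: 166965 mod 349 = 143, 166965 mod 523 = 128. ✓

166965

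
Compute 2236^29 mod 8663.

2612

29 in binary is 11101, i.e. 29 = 16 + 8 + 4 + 1.
2236^1 ≡ 2236 (mod 8663)
2236^2 ≡ 2236^2 = 4999696 ≡ 1145 (mod 8663)
2236^4 ≡ 1145^2 = 1311025 ≡ 2912 (mod 8663)
2236^8 ≡ 2912^2 = 8479744 ≡ 7330 (mod 8663)
2236^16 ≡ 7330^2 = 53728900 ≡ 974 (mod 8663)
2236^29 = 2236^16 · 2236^8 · 2236^4 · 2236^1 ≡ 974 · 7330 · 2912 · 2236 (mod 8663).
Accumulate the product:
974 · 7330 = 7139420 ≡ 1108
1108 · 2912 = 3226496 ≡ 3860
3860 · 2236 = 8630960 ≡ 2612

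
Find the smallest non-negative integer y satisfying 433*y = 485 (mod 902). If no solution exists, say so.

399

gcd(433, 902) = 1, so a unique solution mod 902 exists.
433⁻¹ ≡ 25 (mod 902).
y ≡ 25*485 ≡ 399 (mod 902).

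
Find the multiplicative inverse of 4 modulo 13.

10

Apply the Euclidean algorithm and back-substitute:
13 = 3×4 + 1
4 = 4×1 + 0
gcd(4, 13) = 1, so the inverse exists.
Back-substitute for 1:
1 = 1×13 − 3×4
So 4⁻¹ ≡ −3 ≡ 10 (mod 13).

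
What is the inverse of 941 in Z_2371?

897

Apply the Euclidean algorithm and back-substitute:
2371 = 2×941 + 489
941 = 1×489 + 452
489 = 1×452 + 37
452 = 12×37 + 8
37 = 4×8 + 5
8 = 1×5 + 3
5 = 1×3 + 2
3 = 1×2 + 1
2 = 2×1 + 0
gcd(941, 2371) = 1, so the inverse exists.
Back-substitute for 1:
1 = 1×3 − 1×2
  = −1×5 + 2×3
  = 2×8 − 3×5
  = −3×37 + 14×8
  = 14×452 − 171×37
  = −171×489 + 185×452
  = 185×941 − 356×489
  = −356×2371 + 897×941
So 941⁻¹ ≡ 897 (mod 2371).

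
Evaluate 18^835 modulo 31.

5

835 in binary is 1101000011, i.e. 835 = 512 + 256 + 64 + 2 + 1.
18^1 ≡ 18 (mod 31)
18^2 ≡ 18^2 = 324 ≡ 14 (mod 31)
18^4 ≡ 14^2 = 196 ≡ 10 (mod 31)
18^8 ≡ 10^2 = 100 ≡ 7 (mod 31)
18^16 ≡ 7^2 = 49 ≡ 18 (mod 31)
18^32 ≡ 18^2 = 324 ≡ 14 (mod 31)
18^64 ≡ 14^2 = 196 ≡ 10 (mod 31)
18^128 ≡ 10^2 = 100 ≡ 7 (mod 31)
18^256 ≡ 7^2 = 49 ≡ 18 (mod 31)
18^512 ≡ 18^2 = 324 ≡ 14 (mod 31)
18^835 = 18^512 * 18^256 * 18^64 * 18^2 * 18^1 ≡ 14 * 18 * 10 * 14 * 18 (mod 31).
Accumulate the product:
14 * 18 = 252 ≡ 4
4 * 10 = 40 ≡ 9
9 * 14 = 126 ≡ 2
2 * 18 = 36 ≡ 5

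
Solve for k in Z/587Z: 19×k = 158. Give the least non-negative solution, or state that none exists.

101

gcd(19, 587) = 1, so a unique solution mod 587 exists.
19⁻¹ ≡ 309 (mod 587).
k ≡ 309×158 ≡ 101 (mod 587).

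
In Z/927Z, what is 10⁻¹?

Apply the Euclidean algorithm and back-substitute:
927 = 92*10 + 7
10 = 1*7 + 3
7 = 2*3 + 1
3 = 3*1 + 0
gcd(10, 927) = 1, so the inverse exists.
Back-substitute for 1:
1 = 1*7 − 2*3
  = −2*10 + 3*7
  = 3*927 − 278*10
So 10⁻¹ ≡ −278 ≡ 649 (mod 927).

649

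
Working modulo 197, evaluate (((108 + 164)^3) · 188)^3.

108 + 164 = 272 ≡ 75 (mod 197)
(75)^3 ≡ 98 (mod 197)
98 · 188 = 18424 ≡ 103 (mod 197)
(103)^3 ≡ 165 (mod 197)

165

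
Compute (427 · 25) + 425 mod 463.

451

427 · 25 = 10675 ≡ 26 (mod 463)
26 + 425 = 451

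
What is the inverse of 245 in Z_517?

Apply the Euclidean algorithm and back-substitute:
517 = 2×245 + 27
245 = 9×27 + 2
27 = 13×2 + 1
2 = 2×1 + 0
gcd(245, 517) = 1, so the inverse exists.
Back-substitute for 1:
1 = 1×27 − 13×2
  = −13×245 + 118×27
  = 118×517 − 249×245
So 245⁻¹ ≡ −249 ≡ 268 (mod 517).

268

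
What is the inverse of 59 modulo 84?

Apply the Euclidean algorithm and back-substitute:
84 = 1*59 + 25
59 = 2*25 + 9
25 = 2*9 + 7
9 = 1*7 + 2
7 = 3*2 + 1
2 = 2*1 + 0
gcd(59, 84) = 1, so the inverse exists.
Bézout: 1 = 26*84 − 37*59.
So 59⁻¹ ≡ −37 ≡ 47 (mod 84).

47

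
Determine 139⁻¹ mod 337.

257

337 = 2×139 + 59
139 = 2×59 + 21
59 = 2×21 + 17
21 = 1×17 + 4
17 = 4×4 + 1
4 = 4×1 + 0
gcd(139, 337) = 1, so the inverse exists.
Back-substitute for 1:
1 = 1×17 − 4×4
  = −4×21 + 5×17
  = 5×59 − 14×21
  = −14×139 + 33×59
  = 33×337 − 80×139
So 139⁻¹ ≡ −80 ≡ 257 (mod 337).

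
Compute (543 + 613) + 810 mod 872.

543 + 613 = 1156 ≡ 284 (mod 872)
284 + 810 = 1094 ≡ 222 (mod 872)

222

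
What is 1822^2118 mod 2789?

191

Compute successive squares:
2118 in binary is 100001000110, i.e. 2118 = 2048 + 64 + 4 + 2.
1822^1 ≡ 1822 (mod 2789)
1822^2 ≡ 1822^2 = 3319684 ≡ 774 (mod 2789)
1822^4 ≡ 774^2 = 599076 ≡ 2230 (mod 2789)
1822^8 ≡ 2230^2 = 4972900 ≡ 113 (mod 2789)
1822^16 ≡ 113^2 = 12769 ≡ 1613 (mod 2789)
1822^32 ≡ 1613^2 = 2601769 ≡ 2421 (mod 2789)
1822^64 ≡ 2421^2 = 5861241 ≡ 1552 (mod 2789)
1822^128 ≡ 1552^2 = 2408704 ≡ 1797 (mod 2789)
1822^256 ≡ 1797^2 = 3229209 ≡ 2336 (mod 2789)
1822^512 ≡ 2336^2 = 5456896 ≡ 1612 (mod 2789)
1822^1024 ≡ 1612^2 = 2598544 ≡ 1985 (mod 2789)
1822^2048 ≡ 1985^2 = 3940225 ≡ 2157 (mod 2789)
1822^2118 = 1822^2048 × 1822^64 × 1822^4 × 1822^2 ≡ 2157 × 1552 × 2230 × 774 (mod 2789).
Accumulate the product:
2157 × 1552 = 3347664 ≡ 864
864 × 2230 = 1926720 ≡ 2310
2310 × 774 = 1787940 ≡ 191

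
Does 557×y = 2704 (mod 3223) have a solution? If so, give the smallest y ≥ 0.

28

gcd(557, 3223) = 1, so a unique solution mod 3223 exists.
557⁻¹ ≡ 1273 (mod 3223).
y ≡ 1273×2704 ≡ 28 (mod 3223).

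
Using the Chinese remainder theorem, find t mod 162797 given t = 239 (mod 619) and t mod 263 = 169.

619⁻¹ mod 263: 619*181 ≡ 1 (mod 263), so 619⁻¹ ≡ 181.
t = 239 + 619*((169 − 239)*181 mod 263) = 239 + 619*217 = 134562.
Check: 134562 mod 619 = 239, 134562 mod 263 = 169. ✓

134562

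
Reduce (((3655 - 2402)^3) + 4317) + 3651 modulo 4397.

3655 - 2402 = 1253
(1253)^3 ≡ 3477 (mod 4397)
3477 + 4317 = 7794 ≡ 3397 (mod 4397)
3397 + 3651 = 7048 ≡ 2651 (mod 4397)

2651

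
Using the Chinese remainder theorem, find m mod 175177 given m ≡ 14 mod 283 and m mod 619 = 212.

283⁻¹ mod 619: 283×35 ≡ 1 (mod 619), so 283⁻¹ ≡ 35.
m = 14 + 283×((212 − 14)×35 mod 619) = 14 + 283×121 = 34257.

34257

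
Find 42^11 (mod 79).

72

42^1 ≡ 42 (mod 79)
42^2 ≡ 42^2 = 1764 ≡ 26 (mod 79)
42^4 ≡ 26^2 = 676 ≡ 44 (mod 79)
42^8 ≡ 44^2 = 1936 ≡ 40 (mod 79)
42^11 = 42^8 × 42^2 × 42^1 ≡ 40 × 26 × 42 (mod 79).
Accumulate the product:
40 × 26 = 1040 ≡ 13
13 × 42 = 546 ≡ 72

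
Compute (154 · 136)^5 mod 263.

154 · 136 = 20944 ≡ 167 (mod 263)
(167)^5 ≡ 219 (mod 263)

219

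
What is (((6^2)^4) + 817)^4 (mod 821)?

439

(6)^2 ≡ 36 (mod 821)
(36)^4 ≡ 671 (mod 821)
671 + 817 = 1488 ≡ 667 (mod 821)
(667)^4 ≡ 439 (mod 821)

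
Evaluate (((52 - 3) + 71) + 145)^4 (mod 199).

86

52 - 3 = 49
49 + 71 = 120
120 + 145 = 265 ≡ 66 (mod 199)
(66)^4 ≡ 86 (mod 199)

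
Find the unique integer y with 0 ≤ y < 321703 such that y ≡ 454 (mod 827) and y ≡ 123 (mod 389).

21129

827⁻¹ mod 389: 827·262 ≡ 1 (mod 389), so 827⁻¹ ≡ 262.
y = 454 + 827·((123 − 454)·262 mod 389) = 454 + 827·25 = 21129.
Check: 21129 mod 827 = 454, 21129 mod 389 = 123. ✓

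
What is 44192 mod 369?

44192 = 119·369 + 281, so 44192 ≡ 281 (mod 369).

281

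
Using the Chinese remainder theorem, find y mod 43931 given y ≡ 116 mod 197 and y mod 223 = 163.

197⁻¹ mod 223: 197*60 ≡ 1 (mod 223), so 197⁻¹ ≡ 60.
y = 116 + 197*((163 − 116)*60 mod 223) = 116 + 197*144 = 28484.

28484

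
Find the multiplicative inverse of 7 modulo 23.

Run the extended Euclidean algorithm:
23 = 3*7 + 2
7 = 3*2 + 1
2 = 2*1 + 0
gcd(7, 23) = 1, so the inverse exists.
Back-substitute for 1:
1 = 1*7 − 3*2
  = −3*23 + 10*7
So 7⁻¹ ≡ 10 (mod 23).

10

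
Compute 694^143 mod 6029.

3129

Using repeated squaring:
143 in binary is 10001111, i.e. 143 = 128 + 8 + 4 + 2 + 1.
694^1 ≡ 694 (mod 6029)
694^2 ≡ 694^2 = 481636 ≡ 5345 (mod 6029)
694^4 ≡ 5345^2 = 28569025 ≡ 3623 (mod 6029)
694^8 ≡ 3623^2 = 13126129 ≡ 996 (mod 6029)
694^16 ≡ 996^2 = 992016 ≡ 3260 (mod 6029)
694^32 ≡ 3260^2 = 10627600 ≡ 4502 (mod 6029)
694^64 ≡ 4502^2 = 20268004 ≡ 4535 (mod 6029)
694^128 ≡ 4535^2 = 20566225 ≡ 1306 (mod 6029)
694^143 = 694^128 * 694^8 * 694^4 * 694^2 * 694^1 ≡ 1306 * 996 * 3623 * 5345 * 694 (mod 6029).
Accumulate the product:
1306 * 996 = 1300776 ≡ 4541
4541 * 3623 = 16452043 ≡ 4931
4931 * 5345 = 26356195 ≡ 3436
3436 * 694 = 2384584 ≡ 3129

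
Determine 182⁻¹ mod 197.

197 = 1*182 + 15
182 = 12*15 + 2
15 = 7*2 + 1
2 = 2*1 + 0
gcd(182, 197) = 1, so the inverse exists.
Back-substitute for 1:
1 = 1*15 − 7*2
  = −7*182 + 85*15
  = 85*197 − 92*182
So 182⁻¹ ≡ −92 ≡ 105 (mod 197).

105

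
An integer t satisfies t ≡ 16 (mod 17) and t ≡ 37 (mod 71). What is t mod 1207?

747

17⁻¹ mod 71: 17×46 ≡ 1 (mod 71), so 17⁻¹ ≡ 46.
t = 16 + 17×((37 − 16)×46 mod 71) = 16 + 17×43 = 747.
Check: 747 mod 17 = 16, 747 mod 71 = 37. ✓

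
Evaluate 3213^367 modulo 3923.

3405

3213^1 ≡ 3213 (mod 3923)
3213^2 ≡ 3213^2 = 10323369 ≡ 1956 (mod 3923)
3213^4 ≡ 1956^2 = 3825936 ≡ 1011 (mod 3923)
3213^8 ≡ 1011^2 = 1022121 ≡ 2141 (mod 3923)
3213^16 ≡ 2141^2 = 4583881 ≡ 1817 (mod 3923)
3213^32 ≡ 1817^2 = 3301489 ≡ 2246 (mod 3923)
3213^64 ≡ 2246^2 = 5044516 ≡ 3461 (mod 3923)
3213^128 ≡ 3461^2 = 11978521 ≡ 1602 (mod 3923)
3213^256 ≡ 1602^2 = 2566404 ≡ 762 (mod 3923)
3213^367 = 3213^256 * 3213^64 * 3213^32 * 3213^8 * 3213^4 * 3213^2 * 3213^1 ≡ 762 * 3461 * 2246 * 2141 * 1011 * 1956 * 3213 (mod 3923).
Accumulate the product:
762 * 3461 = 2637282 ≡ 1026
1026 * 2246 = 2304396 ≡ 1595
1595 * 2141 = 3414895 ≡ 1885
1885 * 1011 = 1905735 ≡ 3080
3080 * 1956 = 6024480 ≡ 2675
2675 * 3213 = 8594775 ≡ 3405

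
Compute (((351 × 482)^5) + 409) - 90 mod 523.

351 × 482 = 169182 ≡ 253 (mod 523)
(253)^5 ≡ 395 (mod 523)
395 + 409 = 804 ≡ 281 (mod 523)
281 - 90 = 191

191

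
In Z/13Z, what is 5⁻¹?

8

By the extended Euclidean algorithm:
13 = 2·5 + 3
5 = 1·3 + 2
3 = 1·2 + 1
2 = 2·1 + 0
gcd(5, 13) = 1, so the inverse exists.
Back-substitute for 1:
1 = 1·3 − 1·2
  = −1·5 + 2·3
  = 2·13 − 5·5
So 5⁻¹ ≡ −5 ≡ 8 (mod 13).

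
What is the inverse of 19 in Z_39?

By the extended Euclidean algorithm:
39 = 2*19 + 1
19 = 19*1 + 0
gcd(19, 39) = 1, so the inverse exists.
Bézout: 1 = 1*39 − 2*19.
So 19⁻¹ ≡ −2 ≡ 37 (mod 39).

37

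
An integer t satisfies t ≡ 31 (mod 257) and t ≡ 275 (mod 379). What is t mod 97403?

257⁻¹ mod 379: 257·146 ≡ 1 (mod 379), so 257⁻¹ ≡ 146.
t = 31 + 257·((275 − 31)·146 mod 379) = 31 + 257·377 = 96920.

96920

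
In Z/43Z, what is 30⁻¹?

33

By the extended Euclidean algorithm:
43 = 1·30 + 13
30 = 2·13 + 4
13 = 3·4 + 1
4 = 4·1 + 0
gcd(30, 43) = 1, so the inverse exists.
Back-substitute for 1:
1 = 1·13 − 3·4
  = −3·30 + 7·13
  = 7·43 − 10·30
So 30⁻¹ ≡ −10 ≡ 33 (mod 43).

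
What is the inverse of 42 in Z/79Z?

Apply the Euclidean algorithm and back-substitute:
79 = 1×42 + 37
42 = 1×37 + 5
37 = 7×5 + 2
5 = 2×2 + 1
2 = 2×1 + 0
gcd(42, 79) = 1, so the inverse exists.
Back-substitute for 1:
1 = 1×5 − 2×2
  = −2×37 + 15×5
  = 15×42 − 17×37
  = −17×79 + 32×42
So 42⁻¹ ≡ 32 (mod 79).

32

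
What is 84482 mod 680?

162

84482 = 124·680 + 162, so 84482 ≡ 162 (mod 680).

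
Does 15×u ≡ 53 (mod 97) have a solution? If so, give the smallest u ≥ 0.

gcd(15, 97) = 1, so a unique solution mod 97 exists.
15⁻¹ ≡ 13 (mod 97).
u ≡ 13×53 ≡ 10 (mod 97).

10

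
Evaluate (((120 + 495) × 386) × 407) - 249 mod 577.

120 + 495 = 615 ≡ 38 (mod 577)
38 × 386 = 14668 ≡ 243 (mod 577)
243 × 407 = 98901 ≡ 234 (mod 577)
234 - 249 = -15 ≡ 562 (mod 577)

562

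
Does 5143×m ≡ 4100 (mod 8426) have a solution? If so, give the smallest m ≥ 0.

gcd(5143, 8426) = 1, so a unique solution mod 8426 exists.
5143⁻¹ ≡ 4589 (mod 8426).
m ≡ 4589×4100 ≡ 8068 (mod 8426).

8068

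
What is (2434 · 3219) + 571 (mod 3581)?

2434 · 3219 = 7835046 ≡ 3399 (mod 3581)
3399 + 571 = 3970 ≡ 389 (mod 3581)

389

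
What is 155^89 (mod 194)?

Using repeated squaring:
89 in binary is 1011001, i.e. 89 = 64 + 16 + 8 + 1.
155^1 ≡ 155 (mod 194)
155^2 ≡ 155^2 = 24025 ≡ 163 (mod 194)
155^4 ≡ 163^2 = 26569 ≡ 185 (mod 194)
155^8 ≡ 185^2 = 34225 ≡ 81 (mod 194)
155^16 ≡ 81^2 = 6561 ≡ 159 (mod 194)
155^32 ≡ 159^2 = 25281 ≡ 61 (mod 194)
155^64 ≡ 61^2 = 3721 ≡ 35 (mod 194)
155^89 = 155^64 * 155^16 * 155^8 * 155^1 ≡ 35 * 159 * 81 * 155 (mod 194).
Accumulate the product:
35 * 159 = 5565 ≡ 133
133 * 81 = 10773 ≡ 103
103 * 155 = 15965 ≡ 57

57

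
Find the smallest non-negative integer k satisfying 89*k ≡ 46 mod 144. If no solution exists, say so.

gcd(89, 144) = 1, so a unique solution mod 144 exists.
89⁻¹ ≡ 89 (mod 144).
k ≡ 89*46 ≡ 62 (mod 144).

62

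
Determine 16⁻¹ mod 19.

By the extended Euclidean algorithm:
19 = 1*16 + 3
16 = 5*3 + 1
3 = 3*1 + 0
gcd(16, 19) = 1, so the inverse exists.
Bézout: 1 = −5*19 + 6*16.
So 16⁻¹ ≡ 6 (mod 19).

6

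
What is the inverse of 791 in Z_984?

Run the extended Euclidean algorithm:
984 = 1×791 + 193
791 = 4×193 + 19
193 = 10×19 + 3
19 = 6×3 + 1
3 = 3×1 + 0
gcd(791, 984) = 1, so the inverse exists.
Bézout: 1 = −250×984 + 311×791.
So 791⁻¹ ≡ 311 (mod 984).

311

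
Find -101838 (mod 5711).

960

-101838 = -18·5711 + 960, so -101838 ≡ 960 (mod 5711).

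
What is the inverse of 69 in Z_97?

By the extended Euclidean algorithm:
97 = 1*69 + 28
69 = 2*28 + 13
28 = 2*13 + 2
13 = 6*2 + 1
2 = 2*1 + 0
gcd(69, 97) = 1, so the inverse exists.
Back-substitute for 1:
1 = 1*13 − 6*2
  = −6*28 + 13*13
  = 13*69 − 32*28
  = −32*97 + 45*69
So 69⁻¹ ≡ 45 (mod 97).

45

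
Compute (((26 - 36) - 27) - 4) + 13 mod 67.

39

26 - 36 = -10 ≡ 57 (mod 67)
57 - 27 = 30
30 - 4 = 26
26 + 13 = 39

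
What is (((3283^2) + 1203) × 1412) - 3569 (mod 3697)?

3676

(3283)^2 ≡ 1334 (mod 3697)
1334 + 1203 = 2537
2537 × 1412 = 3582244 ≡ 3548 (mod 3697)
3548 - 3569 = -21 ≡ 3676 (mod 3697)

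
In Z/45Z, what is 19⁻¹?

19

45 = 2×19 + 7
19 = 2×7 + 5
7 = 1×5 + 2
5 = 2×2 + 1
2 = 2×1 + 0
gcd(19, 45) = 1, so the inverse exists.
Back-substitute for 1:
1 = 1×5 − 2×2
  = −2×7 + 3×5
  = 3×19 − 8×7
  = −8×45 + 19×19
So 19⁻¹ ≡ 19 (mod 45).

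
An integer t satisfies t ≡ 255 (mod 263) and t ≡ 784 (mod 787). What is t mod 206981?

263⁻¹ mod 787: 263·395 ≡ 1 (mod 787), so 263⁻¹ ≡ 395.
t = 255 + 263·((784 − 255)·395 mod 787) = 255 + 263·400 = 105455.

105455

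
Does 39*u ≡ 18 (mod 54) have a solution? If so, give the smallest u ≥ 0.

gcd(39, 54) = 3, and 3 | 18, so solutions exist.
Divide through by 3: 13*u ≡ 6 mod 18.
13⁻¹ ≡ 7 (mod 18).
u ≡ 7*6 ≡ 6 (mod 18).
The smallest non-negative solution is u = 6.

6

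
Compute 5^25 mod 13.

5

By square-and-multiply:
5^1 ≡ 5 (mod 13)
5^2 ≡ 5^2 = 25 ≡ 12 (mod 13)
5^4 ≡ 12^2 = 144 ≡ 1 (mod 13)
5^8 ≡ 1^2 = 1 (mod 13)
5^16 ≡ 1^2 = 1 (mod 13)
5^25 = 5^16 × 5^8 × 5^1 ≡ 1 × 1 × 5 (mod 13).
Accumulate the product:
1 × 1 = 1
1 × 5 = 5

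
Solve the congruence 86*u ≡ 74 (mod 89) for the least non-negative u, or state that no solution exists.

gcd(86, 89) = 1, so a unique solution mod 89 exists.
86⁻¹ ≡ 59 (mod 89).
u ≡ 59*74 ≡ 5 (mod 89).

5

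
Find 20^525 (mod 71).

1

20^1 ≡ 20 (mod 71)
20^2 ≡ 20^2 = 400 ≡ 45 (mod 71)
20^4 ≡ 45^2 = 2025 ≡ 37 (mod 71)
20^8 ≡ 37^2 = 1369 ≡ 20 (mod 71)
20^16 ≡ 20^2 = 400 ≡ 45 (mod 71)
20^32 ≡ 45^2 = 2025 ≡ 37 (mod 71)
20^64 ≡ 37^2 = 1369 ≡ 20 (mod 71)
20^128 ≡ 20^2 = 400 ≡ 45 (mod 71)
20^256 ≡ 45^2 = 2025 ≡ 37 (mod 71)
20^512 ≡ 37^2 = 1369 ≡ 20 (mod 71)
20^525 = 20^512 × 20^8 × 20^4 × 20^1 ≡ 20 × 20 × 37 × 20 (mod 71).
Accumulate the product:
20 × 20 = 400 ≡ 45
45 × 37 = 1665 ≡ 32
32 × 20 = 640 ≡ 1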